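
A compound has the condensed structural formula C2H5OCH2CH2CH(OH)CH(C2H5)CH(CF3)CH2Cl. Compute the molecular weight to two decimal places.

276.72 g/mol

Atom tally by fragment:
  C2H5OCH2 → C:3 H:7 O:1
  CH2 → C:1 H:2
  CH(OH) → C:1 H:2 O:1
  CH(C2H5) → C:3 H:6
  CH(CF3) → C:2 H:1 F:3
  CH2Cl → C:1 H:2 Cl:1
Element totals:
  C: 11
  H: 20
  Cl: 1
  F: 3
  O: 2
Molecular formula: C11H20ClF3O2.
  M = 11(12.011) + 20(1.008) + 35.45 + 3(18.998) + 2(15.999)
    = 132.121 + 20.160 + 35.450 + 56.994 + 31.998 = 276.723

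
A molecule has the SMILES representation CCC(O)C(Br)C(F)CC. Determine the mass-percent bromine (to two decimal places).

Atom tally by fragment:
  CH3 → C:1 H:3
  CH2 → C:1 H:2
  CH(OH) → C:1 H:2 O:1
  CH(Br) → C:1 H:1 Br:1
  CH(F) → C:1 H:1 F:1
  CH2 → C:1 H:2
  CH3 → C:1 H:3
Element totals:
  C: 7
  H: 14
  Br: 1
  F: 1
  O: 1
Molecular formula: C7H14BrFO.
Molar mass = 213.090 g/mol.
Mass from Br: 1 × 79.904 = 79.904 g/mol.
%Br = 79.904 / 213.090 × 100 = 37.50%.

37.50%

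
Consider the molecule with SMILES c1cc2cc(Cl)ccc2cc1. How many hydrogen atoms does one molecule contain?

7

Atom tally by fragment:
  naphthalene ring system core → C:10 H:8
  (− 1 ring H displaced by substituents)
  + Cl → Cl:1
Element totals:
  C: 10
  H: 7
  Cl: 1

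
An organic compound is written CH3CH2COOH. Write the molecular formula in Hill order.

C3H6O2

Atom tally by fragment:
  CH3 → C:1 H:3
  CH2COOH → C:2 H:3 O:2
Element totals:
  C: 3
  H: 6
  O: 2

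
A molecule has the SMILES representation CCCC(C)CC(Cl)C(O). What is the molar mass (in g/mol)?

Atom tally by fragment:
  CH3 → C:1 H:3
  CH2 → C:1 H:2
  CH2 → C:1 H:2
  CH(CH3) → C:2 H:4
  CH2 → C:1 H:2
  CH(Cl) → C:1 H:1 Cl:1
  CH2OH → C:1 H:3 O:1
Element totals:
  C: 8
  H: 17
  Cl: 1
  O: 1
Molecular formula: C8H17ClO.
  M = 8(12.011) + 17(1.008) + 35.45 + 15.999
    = 96.088 + 17.136 + 35.450 + 15.999 = 164.673

164.67 g/mol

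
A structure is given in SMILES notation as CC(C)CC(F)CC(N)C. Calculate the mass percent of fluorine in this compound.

12.90%

Atom tally by fragment:
  CH3 → C:1 H:3
  CH(CH3) → C:2 H:4
  CH2 → C:1 H:2
  CH(F) → C:1 H:1 F:1
  CH2 → C:1 H:2
  CH(NH2) → C:1 H:3 N:1
  CH3 → C:1 H:3
Element totals:
  C: 8
  H: 18
  F: 1
  N: 1
Molecular formula: C8H18FN.
Molar mass = 147.237 g/mol.
Mass from F: 1 × 18.998 = 18.998 g/mol.
%F = 18.998 / 147.237 × 100 = 12.90%.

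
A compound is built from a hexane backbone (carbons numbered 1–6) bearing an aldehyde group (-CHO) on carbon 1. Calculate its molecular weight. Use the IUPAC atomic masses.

Atom tally by fragment:
  OHCCH2 → C:2 H:3 O:1
  CH2 → C:1 H:2
  CH2 → C:1 H:2
  CH2 → C:1 H:2
  CH2 → C:1 H:2
  CH3 → C:1 H:3
Element totals:
  C: 7
  H: 14
  O: 1
Molecular formula: C7H14O.
  M = 7(12.011) + 14(1.008) + 15.999
    = 84.077 + 14.112 + 15.999 = 114.188

114.19 g/mol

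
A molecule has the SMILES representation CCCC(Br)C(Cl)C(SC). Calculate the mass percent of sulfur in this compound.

13.05%

Atom tally by fragment:
  CH3 → C:1 H:3
  CH2 → C:1 H:2
  CH2 → C:1 H:2
  CH(Br) → C:1 H:1 Br:1
  CH(Cl) → C:1 H:1 Cl:1
  CH2SCH3 → C:2 H:5 S:1
Element totals:
  C: 7
  H: 14
  Br: 1
  Cl: 1
  S: 1
Molecular formula: C7H14BrClS.
Molar mass = 245.603 g/mol.
Mass from S: 1 × 32.06 = 32.060 g/mol.
%S = 32.060 / 245.603 × 100 = 13.05%.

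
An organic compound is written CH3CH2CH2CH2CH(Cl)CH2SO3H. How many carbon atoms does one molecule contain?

6

Atom tally by fragment:
  CH3 → C:1 H:3
  CH2 → C:1 H:2
  CH2 → C:1 H:2
  CH2 → C:1 H:2
  CH(Cl) → C:1 H:1 Cl:1
  CH2SO3H → C:1 H:3 S:1 O:3
Element totals:
  C: 6
  H: 13
  Cl: 1
  O: 3
  S: 1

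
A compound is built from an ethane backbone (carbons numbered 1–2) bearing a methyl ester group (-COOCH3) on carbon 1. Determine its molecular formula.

Atom tally by fragment:
  CH3OOCCH2 → C:3 H:5 O:2
  CH3 → C:1 H:3
Element totals:
  C: 4
  H: 8
  O: 2

C4H8O2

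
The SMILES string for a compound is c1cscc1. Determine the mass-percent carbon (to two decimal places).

57.10%

Atom tally by fragment:
  thiophene ring core → C:4 H:4 S:1
Element totals:
  C: 4
  H: 4
  S: 1
Molecular formula: C4H4S.
Molar mass = 84.136 g/mol.
Mass from C: 4 × 12.011 = 48.044 g/mol.
%C = 48.044 / 84.136 × 100 = 57.10%.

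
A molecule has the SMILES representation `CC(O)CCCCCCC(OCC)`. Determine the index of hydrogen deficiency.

Atom tally by fragment:
  CH3 → C:1 H:3
  CH(OH) → C:1 H:2 O:1
  CH2 → C:1 H:2
  CH2 → C:1 H:2
  CH2 → C:1 H:2
  CH2 → C:1 H:2
  CH2 → C:1 H:2
  CH2 → C:1 H:2
  CH2OC2H5 → C:3 H:7 O:1
Element totals:
  C: 11
  H: 24
  O: 2
Molecular formula: C11H24O2.
DoU = (2C + 2 + N − H − X) / 2 = (2·11 + 2 + 0 − 24 − 0) / 2 = 0.

0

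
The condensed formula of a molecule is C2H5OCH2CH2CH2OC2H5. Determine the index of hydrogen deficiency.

0

Atom tally by fragment:
  C2H5OCH2 → C:3 H:7 O:1
  CH2 → C:1 H:2
  CH2OC2H5 → C:3 H:7 O:1
Element totals:
  C: 7
  H: 16
  O: 2
Molecular formula: C7H16O2.
DoU = (2C + 2 + N − H − X) / 2 = (2·7 + 2 + 0 − 16 − 0) / 2 = 0.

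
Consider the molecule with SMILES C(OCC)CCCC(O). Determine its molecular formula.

Atom tally by fragment:
  C2H5OCH2 → C:3 H:7 O:1
  CH2 → C:1 H:2
  CH2 → C:1 H:2
  CH2 → C:1 H:2
  CH2OH → C:1 H:3 O:1
Element totals:
  C: 7
  H: 16
  O: 2

C7H16O2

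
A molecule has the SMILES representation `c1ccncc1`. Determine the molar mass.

79.10 g/mol

Atom tally by fragment:
  pyridine ring core → C:5 H:5 N:1
Element totals:
  C: 5
  H: 5
  N: 1
Molecular formula: C5H5N.
  M = 5(12.011) + 5(1.008) + 14.007
    = 60.055 + 5.040 + 14.007 = 79.102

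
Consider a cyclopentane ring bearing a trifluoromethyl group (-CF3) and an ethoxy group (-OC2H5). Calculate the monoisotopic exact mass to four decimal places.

182.0918

Atom tally by fragment:
  cyclopentane ring core → C:5 H:10
  (− 2 ring H displaced by substituents)
  + CF3 → C:1 F:3
  + OC2H5 → C:2 H:5 O:1
Element totals:
  C: 8
  H: 13
  F: 3
  O: 1
Molecular formula: C8H13F3O.
  M = 8(12.0) + 13(1.007825) + 3(18.998403) + 15.994915
    = 96.000000 + 13.101725 + 56.995209 + 15.994915 = 182.091849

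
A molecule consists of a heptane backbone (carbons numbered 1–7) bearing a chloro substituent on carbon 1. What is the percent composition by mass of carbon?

Atom tally by fragment:
  ClCH2 → C:1 H:2 Cl:1
  CH2 → C:1 H:2
  CH2 → C:1 H:2
  CH2 → C:1 H:2
  CH2 → C:1 H:2
  CH2 → C:1 H:2
  CH3 → C:1 H:3
Element totals:
  C: 7
  H: 15
  Cl: 1
Molecular formula: C7H15Cl.
Molar mass = 134.647 g/mol.
Mass from C: 7 × 12.011 = 84.077 g/mol.
%C = 84.077 / 134.647 × 100 = 62.44%.

62.44%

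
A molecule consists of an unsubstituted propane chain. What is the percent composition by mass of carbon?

Atom tally by fragment:
  CH3 → C:1 H:3
  CH2 → C:1 H:2
  CH3 → C:1 H:3
Element totals:
  C: 3
  H: 8
Molecular formula: C3H8.
Molar mass = 44.097 g/mol.
Mass from C: 3 × 12.011 = 36.033 g/mol.
%C = 36.033 / 44.097 × 100 = 81.71%.

81.71%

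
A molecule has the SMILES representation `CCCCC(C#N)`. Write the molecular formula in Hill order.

Atom tally by fragment:
  CH3 → C:1 H:3
  CH2 → C:1 H:2
  CH2 → C:1 H:2
  CH2 → C:1 H:2
  CH2CN → C:2 H:2 N:1
Element totals:
  C: 6
  H: 11
  N: 1

C6H11N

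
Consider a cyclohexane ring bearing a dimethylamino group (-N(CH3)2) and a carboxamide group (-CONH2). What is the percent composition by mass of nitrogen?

16.45%

Atom tally by fragment:
  cyclohexane ring core → C:6 H:12
  (− 2 ring H displaced by substituents)
  + N(CH3)2 → N:1 C:2 H:6
  + CONH2 → C:1 H:2 O:1 N:1
Element totals:
  C: 9
  H: 18
  N: 2
  O: 1
Molecular formula: C9H18N2O.
Molar mass = 170.256 g/mol.
Mass from N: 2 × 14.007 = 28.014 g/mol.
%N = 28.014 / 170.256 × 100 = 16.45%.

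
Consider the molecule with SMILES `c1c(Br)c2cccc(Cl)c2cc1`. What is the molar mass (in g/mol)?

241.51 g/mol

Atom tally by fragment:
  naphthalene ring system core → C:10 H:8
  (− 2 ring H displaced by substituents)
  + Br → Br:1
  + Cl → Cl:1
Element totals:
  C: 10
  H: 6
  Br: 1
  Cl: 1
Molecular formula: C10H6BrCl.
  M = 10(12.011) + 6(1.008) + 79.904 + 35.45
    = 120.110 + 6.048 + 79.904 + 35.450 = 241.512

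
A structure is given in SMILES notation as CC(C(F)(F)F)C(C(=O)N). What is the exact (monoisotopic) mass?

Atom tally by fragment:
  CH3 → C:1 H:3
  CH(CF3) → C:2 H:1 F:3
  CH2CONH2 → C:2 H:4 O:1 N:1
Element totals:
  C: 5
  H: 8
  F: 3
  N: 1
  O: 1
Molecular formula: C5H8F3NO.
  M = 5(12.0) + 8(1.007825) + 3(18.998403) + 14.003074 + 15.994915
    = 60.000000 + 8.062600 + 56.995209 + 14.003074 + 15.994915 = 155.055798

155.0558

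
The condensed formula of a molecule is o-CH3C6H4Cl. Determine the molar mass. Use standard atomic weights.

126.58 g/mol

Atom tally by fragment:
  benzene ring core → C:6 H:6
  (− 2 ring H displaced by substituents)
  + CH3 → C:1 H:3
  + Cl → Cl:1
Element totals:
  C: 7
  H: 7
  Cl: 1
Molecular formula: C7H7Cl.
  M = 7(12.011) + 7(1.008) + 35.45
    = 84.077 + 7.056 + 35.450 = 126.583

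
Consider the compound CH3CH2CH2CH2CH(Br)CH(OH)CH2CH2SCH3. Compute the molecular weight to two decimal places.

255.21 g/mol

Atom tally by fragment:
  CH3 → C:1 H:3
  CH2 → C:1 H:2
  CH2 → C:1 H:2
  CH2 → C:1 H:2
  CH(Br) → C:1 H:1 Br:1
  CH(OH) → C:1 H:2 O:1
  CH2 → C:1 H:2
  CH2SCH3 → C:2 H:5 S:1
Element totals:
  C: 9
  H: 19
  Br: 1
  O: 1
  S: 1
Molecular formula: C9H19BrOS.
  M = 9(12.011) + 19(1.008) + 79.904 + 15.999 + 32.06
    = 108.099 + 19.152 + 79.904 + 15.999 + 32.060 = 255.214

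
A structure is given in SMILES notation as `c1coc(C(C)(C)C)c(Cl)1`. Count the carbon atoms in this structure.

8

Atom tally by fragment:
  furan ring core → C:4 H:4 O:1
  (− 2 ring H displaced by substituents)
  + C(CH3)3 → C:4 H:9
  + Cl → Cl:1
Element totals:
  C: 8
  H: 11
  Cl: 1
  O: 1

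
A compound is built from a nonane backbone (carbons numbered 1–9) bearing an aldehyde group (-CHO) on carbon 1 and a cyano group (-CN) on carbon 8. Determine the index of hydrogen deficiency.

Atom tally by fragment:
  OHCCH2 → C:2 H:3 O:1
  CH2 → C:1 H:2
  CH2 → C:1 H:2
  CH2 → C:1 H:2
  CH2 → C:1 H:2
  CH2 → C:1 H:2
  CH2 → C:1 H:2
  CH(CN) → C:2 H:1 N:1
  CH3 → C:1 H:3
Element totals:
  C: 11
  H: 19
  N: 1
  O: 1
Molecular formula: C11H19NO.
DoU = (2C + 2 + N − H − X) / 2 = (2·11 + 2 + 1 − 19 − 0) / 2 = 3.

3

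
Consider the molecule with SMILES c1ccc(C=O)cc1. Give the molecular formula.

C7H6O

Atom tally by fragment:
  benzene ring core → C:6 H:6
  (− 1 ring H displaced by substituents)
  + CHO → C:1 H:1 O:1
Element totals:
  C: 7
  H: 6
  O: 1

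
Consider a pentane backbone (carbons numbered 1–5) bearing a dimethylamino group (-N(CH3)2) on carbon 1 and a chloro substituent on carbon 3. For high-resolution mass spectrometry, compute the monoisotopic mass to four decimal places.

149.0971

Atom tally by fragment:
  (CH3)2NCH2 → C:3 H:8 N:1
  CH2 → C:1 H:2
  CH(Cl) → C:1 H:1 Cl:1
  CH2 → C:1 H:2
  CH3 → C:1 H:3
Element totals:
  C: 7
  H: 16
  Cl: 1
  N: 1
Molecular formula: C7H16ClN.
  M = 7(12.0) + 16(1.007825) + 34.968853 + 14.003074
    = 84.000000 + 16.125200 + 34.968853 + 14.003074 = 149.097127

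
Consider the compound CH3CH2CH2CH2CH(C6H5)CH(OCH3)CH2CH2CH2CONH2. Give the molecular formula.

C17H27NO2

Atom tally by fragment:
  CH3 → C:1 H:3
  CH2 → C:1 H:2
  CH2 → C:1 H:2
  CH2 → C:1 H:2
  CH(C6H5) → C:7 H:6
  CH(OCH3) → C:2 H:4 O:1
  CH2 → C:1 H:2
  CH2 → C:1 H:2
  CH2CONH2 → C:2 H:4 O:1 N:1
Element totals:
  C: 17
  H: 27
  N: 1
  O: 2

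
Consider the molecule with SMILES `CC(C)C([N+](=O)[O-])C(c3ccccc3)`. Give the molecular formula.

Atom tally by fragment:
  CH3 → C:1 H:3
  CH(CH3) → C:2 H:4
  CH(NO2) → C:1 H:1 N:1 O:2
  CH2C6H5 → C:7 H:7
Element totals:
  C: 11
  H: 15
  N: 1
  O: 2

C11H15NO2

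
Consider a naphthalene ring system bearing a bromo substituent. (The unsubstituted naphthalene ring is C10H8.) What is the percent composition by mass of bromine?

Atom tally by fragment:
  naphthalene ring system core → C:10 H:8
  (− 1 ring H displaced by substituents)
  + Br → Br:1
Element totals:
  C: 10
  H: 7
  Br: 1
Molecular formula: C10H7Br.
Molar mass = 207.070 g/mol.
Mass from Br: 1 × 79.904 = 79.904 g/mol.
%Br = 79.904 / 207.070 × 100 = 38.59%.

38.59%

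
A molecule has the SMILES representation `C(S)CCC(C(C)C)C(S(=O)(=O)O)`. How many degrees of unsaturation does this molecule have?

0

Atom tally by fragment:
  HSCH2 → C:1 H:3 S:1
  CH2 → C:1 H:2
  CH2 → C:1 H:2
  CH(CH(CH3)2) → C:4 H:8
  CH2SO3H → C:1 H:3 S:1 O:3
Element totals:
  C: 8
  H: 18
  O: 3
  S: 2
Molecular formula: C8H18O3S2.
DoU = (2C + 2 + N − H − X) / 2 = (2·8 + 2 + 0 − 18 − 0) / 2 = 0.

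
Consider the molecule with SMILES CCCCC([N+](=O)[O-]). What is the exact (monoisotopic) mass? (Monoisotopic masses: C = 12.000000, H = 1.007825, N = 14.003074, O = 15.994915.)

117.0790

Atom tally by fragment:
  CH3 → C:1 H:3
  CH2 → C:1 H:2
  CH2 → C:1 H:2
  CH2 → C:1 H:2
  CH2NO2 → C:1 H:2 N:1 O:2
Element totals:
  C: 5
  H: 11
  N: 1
  O: 2
Molecular formula: C5H11NO2.
  M = 5(12.0) + 11(1.007825) + 14.003074 + 2(15.994915)
    = 60.000000 + 11.086075 + 14.003074 + 31.989830 = 117.078979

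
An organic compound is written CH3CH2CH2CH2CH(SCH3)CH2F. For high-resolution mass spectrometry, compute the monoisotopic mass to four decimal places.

150.0878

Element totals:
  C: 7
  H: 15
  F: 1
  S: 1
Molecular formula: C7H15FS.
  M = 7(12.0) + 15(1.007825) + 18.998403 + 31.972071
    = 84.000000 + 15.117375 + 18.998403 + 31.972071 = 150.087849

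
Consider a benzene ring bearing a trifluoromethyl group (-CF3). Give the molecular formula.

C7H5F3

Atom tally by fragment:
  benzene ring core → C:6 H:6
  (− 1 ring H displaced by substituents)
  + CF3 → C:1 F:3
Element totals:
  C: 7
  H: 5
  F: 3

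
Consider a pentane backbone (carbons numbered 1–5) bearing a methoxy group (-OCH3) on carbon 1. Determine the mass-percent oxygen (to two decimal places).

Atom tally by fragment:
  CH3OCH2 → C:2 H:5 O:1
  CH2 → C:1 H:2
  CH2 → C:1 H:2
  CH2 → C:1 H:2
  CH3 → C:1 H:3
Element totals:
  C: 6
  H: 14
  O: 1
Molecular formula: C6H14O.
Molar mass = 102.177 g/mol.
Mass from O: 1 × 15.999 = 15.999 g/mol.
%O = 15.999 / 102.177 × 100 = 15.66%.

15.66%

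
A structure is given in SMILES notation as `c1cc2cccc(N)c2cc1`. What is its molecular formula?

C10H9N

Atom tally by fragment:
  naphthalene ring system core → C:10 H:8
  (− 1 ring H displaced by substituents)
  + NH2 → N:1 H:2
Element totals:
  C: 10
  H: 9
  N: 1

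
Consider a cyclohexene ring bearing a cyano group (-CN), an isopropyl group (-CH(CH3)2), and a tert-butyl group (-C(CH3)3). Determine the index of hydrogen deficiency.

Atom tally by fragment:
  cyclohexene ring core → C:6 H:10
  (− 3 ring H displaced by substituents)
  + CN → C:1 N:1
  + CH(CH3)2 → C:3 H:7
  + C(CH3)3 → C:4 H:9
Element totals:
  C: 14
  H: 23
  N: 1
Molecular formula: C14H23N.
DoU = (2C + 2 + N − H − X) / 2 = (2·14 + 2 + 1 − 23 − 0) / 2 = 4.

4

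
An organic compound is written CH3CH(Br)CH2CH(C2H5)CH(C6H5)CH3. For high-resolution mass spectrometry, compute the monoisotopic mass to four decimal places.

268.0827

Element totals:
  C: 14
  H: 21
  Br: 1
Molecular formula: C14H21Br.
  M = 14(12.0) + 21(1.007825) + 78.918338
    = 168.000000 + 21.164325 + 78.918338 = 268.082663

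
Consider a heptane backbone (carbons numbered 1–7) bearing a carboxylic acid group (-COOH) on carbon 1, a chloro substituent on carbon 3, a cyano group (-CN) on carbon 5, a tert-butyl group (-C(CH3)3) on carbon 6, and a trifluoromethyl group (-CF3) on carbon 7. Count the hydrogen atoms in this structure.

Atom tally by fragment:
  HOOCCH2 → C:2 H:3 O:2
  CH2 → C:1 H:2
  CH(Cl) → C:1 H:1 Cl:1
  CH2 → C:1 H:2
  CH(CN) → C:2 H:1 N:1
  CH(C(CH3)3) → C:5 H:10
  CH2CF3 → C:2 H:2 F:3
Element totals:
  C: 14
  H: 21
  Cl: 1
  F: 3
  N: 1
  O: 2

21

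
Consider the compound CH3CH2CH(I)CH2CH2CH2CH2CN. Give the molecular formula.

Atom tally by fragment:
  CH3 → C:1 H:3
  CH2 → C:1 H:2
  CH(I) → C:1 H:1 I:1
  CH2 → C:1 H:2
  CH2 → C:1 H:2
  CH2 → C:1 H:2
  CH2CN → C:2 H:2 N:1
Element totals:
  C: 8
  H: 14
  I: 1
  N: 1

C8H14IN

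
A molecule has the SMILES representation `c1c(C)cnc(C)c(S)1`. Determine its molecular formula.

Atom tally by fragment:
  pyridine ring core → C:5 H:5 N:1
  (− 3 ring H displaced by substituents)
  + CH3 → C:1 H:3
  + CH3 → C:1 H:3
  + SH → S:1 H:1
Element totals:
  C: 7
  H: 9
  N: 1
  S: 1

C7H9NS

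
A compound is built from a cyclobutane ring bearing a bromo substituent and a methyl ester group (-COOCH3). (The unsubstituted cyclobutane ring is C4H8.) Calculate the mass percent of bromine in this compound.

Atom tally by fragment:
  cyclobutane ring core → C:4 H:8
  (− 2 ring H displaced by substituents)
  + Br → Br:1
  + COOCH3 → C:2 H:3 O:2
Element totals:
  C: 6
  H: 9
  Br: 1
  O: 2
Molecular formula: C6H9BrO2.
Molar mass = 193.040 g/mol.
Mass from Br: 1 × 79.904 = 79.904 g/mol.
%Br = 79.904 / 193.040 × 100 = 41.39%.

41.39%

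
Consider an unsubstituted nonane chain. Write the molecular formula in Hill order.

Atom tally by fragment:
  CH3 → C:1 H:3
  CH2 → C:1 H:2
  CH2 → C:1 H:2
  CH2 → C:1 H:2
  CH2 → C:1 H:2
  CH2 → C:1 H:2
  CH2 → C:1 H:2
  CH2 → C:1 H:2
  CH3 → C:1 H:3
Element totals:
  C: 9
  H: 20

C9H20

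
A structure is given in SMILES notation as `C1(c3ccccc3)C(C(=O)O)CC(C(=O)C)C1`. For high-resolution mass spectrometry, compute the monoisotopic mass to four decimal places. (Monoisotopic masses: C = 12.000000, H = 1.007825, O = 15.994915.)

Atom tally by fragment:
  cyclopentane ring core → C:5 H:10
  (− 3 ring H displaced by substituents)
  + C6H5 → C:6 H:5
  + COOH → C:1 H:1 O:2
  + COCH3 → C:2 H:3 O:1
Element totals:
  C: 14
  H: 16
  O: 3
Molecular formula: C14H16O3.
  M = 14(12.0) + 16(1.007825) + 3(15.994915)
    = 168.000000 + 16.125200 + 47.984745 = 232.109945

232.1099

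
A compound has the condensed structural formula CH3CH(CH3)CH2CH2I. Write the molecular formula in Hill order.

C5H11I

Element totals:
  C: 5
  H: 11
  I: 1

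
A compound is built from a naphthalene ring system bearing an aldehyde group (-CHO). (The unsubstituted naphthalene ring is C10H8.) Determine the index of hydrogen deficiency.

8

Atom tally by fragment:
  naphthalene ring system core → C:10 H:8
  (− 1 ring H displaced by substituents)
  + CHO → C:1 H:1 O:1
Element totals:
  C: 11
  H: 8
  O: 1
Molecular formula: C11H8O.
DoU = (2C + 2 + N − H − X) / 2 = (2·11 + 2 + 0 − 8 − 0) / 2 = 8.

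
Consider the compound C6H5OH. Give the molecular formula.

Atom tally by fragment:
  benzene ring core → C:6 H:6
  (− 1 ring H displaced by substituents)
  + OH → O:1 H:1
Element totals:
  C: 6
  H: 6
  O: 1

C6H6O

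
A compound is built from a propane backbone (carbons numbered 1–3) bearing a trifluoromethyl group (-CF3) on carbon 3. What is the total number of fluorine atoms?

3

Atom tally by fragment:
  CH3 → C:1 H:3
  CH2 → C:1 H:2
  CH2CF3 → C:2 H:2 F:3
Element totals:
  C: 4
  H: 7
  F: 3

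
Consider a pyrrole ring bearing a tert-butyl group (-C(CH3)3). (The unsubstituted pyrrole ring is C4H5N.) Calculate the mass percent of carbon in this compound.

77.99%

Atom tally by fragment:
  pyrrole ring core → C:4 H:5 N:1
  (− 1 ring H displaced by substituents)
  + C(CH3)3 → C:4 H:9
Element totals:
  C: 8
  H: 13
  N: 1
Molecular formula: C8H13N.
Molar mass = 123.199 g/mol.
Mass from C: 8 × 12.011 = 96.088 g/mol.
%C = 96.088 / 123.199 × 100 = 77.99%.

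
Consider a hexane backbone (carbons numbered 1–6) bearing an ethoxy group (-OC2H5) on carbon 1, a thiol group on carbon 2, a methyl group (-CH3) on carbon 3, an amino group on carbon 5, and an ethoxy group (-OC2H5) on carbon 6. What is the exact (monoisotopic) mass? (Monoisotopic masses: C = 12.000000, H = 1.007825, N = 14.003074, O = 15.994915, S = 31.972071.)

Atom tally by fragment:
  C2H5OCH2 → C:3 H:7 O:1
  CH(SH) → C:1 H:2 S:1
  CH(CH3) → C:2 H:4
  CH2 → C:1 H:2
  CH(NH2) → C:1 H:3 N:1
  CH2OC2H5 → C:3 H:7 O:1
Element totals:
  C: 11
  H: 25
  N: 1
  O: 2
  S: 1
Molecular formula: C11H25NO2S.
  M = 11(12.0) + 25(1.007825) + 14.003074 + 2(15.994915) + 31.972071
    = 132.000000 + 25.195625 + 14.003074 + 31.989830 + 31.972071 = 235.160600

235.1606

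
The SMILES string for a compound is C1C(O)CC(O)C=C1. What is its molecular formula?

C6H10O2

Atom tally by fragment:
  cyclohexene ring core → C:6 H:10
  (− 2 ring H displaced by substituents)
  + OH → O:1 H:1
  + OH → O:1 H:1
Element totals:
  C: 6
  H: 10
  O: 2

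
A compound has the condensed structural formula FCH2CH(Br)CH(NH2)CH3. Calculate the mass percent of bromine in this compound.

Element totals:
  C: 4
  H: 9
  Br: 1
  F: 1
  N: 1
Molecular formula: C4H9BrFN.
Molar mass = 170.025 g/mol.
Mass from Br: 1 × 79.904 = 79.904 g/mol.
%Br = 79.904 / 170.025 × 100 = 47.00%.

47.00%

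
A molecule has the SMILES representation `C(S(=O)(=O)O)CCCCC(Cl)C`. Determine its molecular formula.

Atom tally by fragment:
  HO3SCH2 → C:1 H:3 S:1 O:3
  CH2 → C:1 H:2
  CH2 → C:1 H:2
  CH2 → C:1 H:2
  CH2 → C:1 H:2
  CH(Cl) → C:1 H:1 Cl:1
  CH3 → C:1 H:3
Element totals:
  C: 7
  H: 15
  Cl: 1
  O: 3
  S: 1

C7H15ClO3S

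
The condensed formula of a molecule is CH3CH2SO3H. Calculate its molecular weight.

Element totals:
  C: 2
  H: 6
  O: 3
  S: 1
Molecular formula: C2H6O3S.
  M = 2(12.011) + 6(1.008) + 3(15.999) + 32.06
    = 24.022 + 6.048 + 47.997 + 32.060 = 110.127

110.13 g/mol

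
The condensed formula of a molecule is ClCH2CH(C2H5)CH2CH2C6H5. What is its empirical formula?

Atom tally by fragment:
  ClCH2 → C:1 H:2 Cl:1
  CH(C2H5) → C:3 H:6
  CH2 → C:1 H:2
  CH2C6H5 → C:7 H:7
Element totals:
  C: 12
  H: 17
  Cl: 1
Molecular formula: C12H17Cl.
gcd of subscripts (12, 1, 17) = 1, so the empirical formula equals the molecular formula.

C12H17Cl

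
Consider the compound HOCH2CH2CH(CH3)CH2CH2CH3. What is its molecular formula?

C7H16O

Element totals:
  C: 7
  H: 16
  O: 1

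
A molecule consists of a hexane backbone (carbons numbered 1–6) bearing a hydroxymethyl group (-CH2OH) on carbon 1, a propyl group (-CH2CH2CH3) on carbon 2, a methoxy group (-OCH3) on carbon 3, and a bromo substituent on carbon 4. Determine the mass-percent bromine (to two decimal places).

Atom tally by fragment:
  HOCH2CH2 → C:2 H:5 O:1
  CH(CH2CH2CH3) → C:4 H:8
  CH(OCH3) → C:2 H:4 O:1
  CH(Br) → C:1 H:1 Br:1
  CH2 → C:1 H:2
  CH3 → C:1 H:3
Element totals:
  C: 11
  H: 23
  Br: 1
  O: 2
Molecular formula: C11H23BrO2.
Molar mass = 267.207 g/mol.
Mass from Br: 1 × 79.904 = 79.904 g/mol.
%Br = 79.904 / 267.207 × 100 = 29.90%.

29.90%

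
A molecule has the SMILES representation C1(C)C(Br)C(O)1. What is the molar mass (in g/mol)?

151.00 g/mol

Atom tally by fragment:
  cyclopropane ring core → C:3 H:6
  (− 3 ring H displaced by substituents)
  + CH3 → C:1 H:3
  + Br → Br:1
  + OH → O:1 H:1
Element totals:
  C: 4
  H: 7
  Br: 1
  O: 1
Molecular formula: C4H7BrO.
  M = 4(12.011) + 7(1.008) + 79.904 + 15.999
    = 48.044 + 7.056 + 79.904 + 15.999 = 151.003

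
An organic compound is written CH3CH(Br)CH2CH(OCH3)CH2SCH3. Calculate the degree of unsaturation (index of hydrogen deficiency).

Element totals:
  C: 7
  H: 15
  Br: 1
  O: 1
  S: 1
Molecular formula: C7H15BrOS.
DoU = (2C + 2 + N − H − X) / 2 = (2·7 + 2 + 0 − 15 − 1) / 2 = 0.

0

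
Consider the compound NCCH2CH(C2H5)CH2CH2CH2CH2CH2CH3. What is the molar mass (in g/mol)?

Atom tally by fragment:
  NCCH2 → C:2 H:2 N:1
  CH(C2H5) → C:3 H:6
  CH2 → C:1 H:2
  CH2 → C:1 H:2
  CH2 → C:1 H:2
  CH2 → C:1 H:2
  CH2 → C:1 H:2
  CH3 → C:1 H:3
Element totals:
  C: 11
  H: 21
  N: 1
Molecular formula: C11H21N.
  M = 11(12.011) + 21(1.008) + 14.007
    = 132.121 + 21.168 + 14.007 = 167.296

167.30 g/mol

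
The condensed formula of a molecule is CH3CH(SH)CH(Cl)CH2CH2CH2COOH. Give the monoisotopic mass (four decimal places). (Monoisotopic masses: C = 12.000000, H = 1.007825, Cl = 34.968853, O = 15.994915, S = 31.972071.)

196.0325

Element totals:
  C: 7
  H: 13
  Cl: 1
  O: 2
  S: 1
Molecular formula: C7H13ClO2S.
  M = 7(12.0) + 13(1.007825) + 34.968853 + 2(15.994915) + 31.972071
    = 84.000000 + 13.101725 + 34.968853 + 31.989830 + 31.972071 = 196.032479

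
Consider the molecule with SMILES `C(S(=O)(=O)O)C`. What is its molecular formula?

C2H6O3S

Atom tally by fragment:
  HO3SCH2 → C:1 H:3 S:1 O:3
  CH3 → C:1 H:3
Element totals:
  C: 2
  H: 6
  O: 3
  S: 1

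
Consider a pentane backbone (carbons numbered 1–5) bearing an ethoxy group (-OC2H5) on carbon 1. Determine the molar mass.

116.20 g/mol

Atom tally by fragment:
  C2H5OCH2 → C:3 H:7 O:1
  CH2 → C:1 H:2
  CH2 → C:1 H:2
  CH2 → C:1 H:2
  CH3 → C:1 H:3
Element totals:
  C: 7
  H: 16
  O: 1
Molecular formula: C7H16O.
  M = 7(12.011) + 16(1.008) + 15.999
    = 84.077 + 16.128 + 15.999 = 116.204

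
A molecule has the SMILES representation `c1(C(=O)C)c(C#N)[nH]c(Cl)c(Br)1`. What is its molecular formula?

Atom tally by fragment:
  pyrrole ring core → C:4 H:5 N:1
  (− 4 ring H displaced by substituents)
  + COCH3 → C:2 H:3 O:1
  + CN → C:1 N:1
  + Cl → Cl:1
  + Br → Br:1
Element totals:
  C: 7
  H: 4
  Br: 1
  Cl: 1
  N: 2
  O: 1

C7H4BrClN2O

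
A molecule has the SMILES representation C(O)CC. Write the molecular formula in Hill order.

C3H8O

Atom tally by fragment:
  HOCH2 → C:1 H:3 O:1
  CH2 → C:1 H:2
  CH3 → C:1 H:3
Element totals:
  C: 3
  H: 8
  O: 1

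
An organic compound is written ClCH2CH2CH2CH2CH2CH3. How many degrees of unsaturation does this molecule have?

0

Atom tally by fragment:
  ClCH2 → C:1 H:2 Cl:1
  CH2 → C:1 H:2
  CH2 → C:1 H:2
  CH2 → C:1 H:2
  CH2 → C:1 H:2
  CH3 → C:1 H:3
Element totals:
  C: 6
  H: 13
  Cl: 1
Molecular formula: C6H13Cl.
DoU = (2C + 2 + N − H − X) / 2 = (2·6 + 2 + 0 − 13 − 1) / 2 = 0.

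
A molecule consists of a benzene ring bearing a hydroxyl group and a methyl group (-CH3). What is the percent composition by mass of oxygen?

14.79%

Atom tally by fragment:
  benzene ring core → C:6 H:6
  (− 2 ring H displaced by substituents)
  + OH → O:1 H:1
  + CH3 → C:1 H:3
Element totals:
  C: 7
  H: 8
  O: 1
Molecular formula: C7H8O.
Molar mass = 108.140 g/mol.
Mass from O: 1 × 15.999 = 15.999 g/mol.
%O = 15.999 / 108.140 × 100 = 14.79%.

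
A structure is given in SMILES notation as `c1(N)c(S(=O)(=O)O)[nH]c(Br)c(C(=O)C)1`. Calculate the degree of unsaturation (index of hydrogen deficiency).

Atom tally by fragment:
  pyrrole ring core → C:4 H:5 N:1
  (− 4 ring H displaced by substituents)
  + NH2 → N:1 H:2
  + SO3H → S:1 O:3 H:1
  + Br → Br:1
  + COCH3 → C:2 H:3 O:1
Element totals:
  C: 6
  H: 7
  Br: 1
  N: 2
  O: 4
  S: 1
Molecular formula: C6H7BrN2O4S.
DoU = (2C + 2 + N − H − X) / 2 = (2·6 + 2 + 2 − 7 − 1) / 2 = 4.

4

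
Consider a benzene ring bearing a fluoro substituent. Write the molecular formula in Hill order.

C6H5F

Atom tally by fragment:
  benzene ring core → C:6 H:6
  (− 1 ring H displaced by substituents)
  + F → F:1
Element totals:
  C: 6
  H: 5
  F: 1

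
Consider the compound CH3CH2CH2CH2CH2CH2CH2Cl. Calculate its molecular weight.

134.65 g/mol

Element totals:
  C: 7
  H: 15
  Cl: 1
Molecular formula: C7H15Cl.
  M = 7(12.011) + 15(1.008) + 35.45
    = 84.077 + 15.120 + 35.450 = 134.647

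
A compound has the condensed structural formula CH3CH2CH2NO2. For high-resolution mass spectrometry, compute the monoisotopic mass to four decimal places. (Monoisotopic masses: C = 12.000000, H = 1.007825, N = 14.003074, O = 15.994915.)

Atom tally by fragment:
  CH3 → C:1 H:3
  CH2 → C:1 H:2
  CH2NO2 → C:1 H:2 N:1 O:2
Element totals:
  C: 3
  H: 7
  N: 1
  O: 2
Molecular formula: C3H7NO2.
  M = 3(12.0) + 7(1.007825) + 14.003074 + 2(15.994915)
    = 36.000000 + 7.054775 + 14.003074 + 31.989830 = 89.047679

89.0477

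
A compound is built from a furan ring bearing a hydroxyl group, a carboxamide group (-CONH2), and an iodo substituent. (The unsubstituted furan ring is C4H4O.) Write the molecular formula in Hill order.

Atom tally by fragment:
  furan ring core → C:4 H:4 O:1
  (− 3 ring H displaced by substituents)
  + OH → O:1 H:1
  + CONH2 → C:1 H:2 O:1 N:1
  + I → I:1
Element totals:
  C: 5
  H: 4
  I: 1
  N: 1
  O: 3

C5H4INO3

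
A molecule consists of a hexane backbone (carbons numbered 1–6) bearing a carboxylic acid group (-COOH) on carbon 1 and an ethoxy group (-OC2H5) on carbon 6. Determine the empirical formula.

Atom tally by fragment:
  HOOCCH2 → C:2 H:3 O:2
  CH2 → C:1 H:2
  CH2 → C:1 H:2
  CH2 → C:1 H:2
  CH2 → C:1 H:2
  CH2OC2H5 → C:3 H:7 O:1
Element totals:
  C: 9
  H: 18
  O: 3
Molecular formula: C9H18O3.
gcd of subscripts = 3; dividing each by 3:
  C: 9/3 = 3
  H: 18/3 = 6
  O: 3/3 = 1

C3H6O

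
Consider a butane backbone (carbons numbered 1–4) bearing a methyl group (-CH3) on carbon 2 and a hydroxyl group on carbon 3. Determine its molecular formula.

C5H12O

Atom tally by fragment:
  CH3 → C:1 H:3
  CH(CH3) → C:2 H:4
  CH(OH) → C:1 H:2 O:1
  CH3 → C:1 H:3
Element totals:
  C: 5
  H: 12
  O: 1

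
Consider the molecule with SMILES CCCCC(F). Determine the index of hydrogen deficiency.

Atom tally by fragment:
  CH3 → C:1 H:3
  CH2 → C:1 H:2
  CH2 → C:1 H:2
  CH2 → C:1 H:2
  CH2F → C:1 H:2 F:1
Element totals:
  C: 5
  H: 11
  F: 1
Molecular formula: C5H11F.
DoU = (2C + 2 + N − H − X) / 2 = (2·5 + 2 + 0 − 11 − 1) / 2 = 0.

0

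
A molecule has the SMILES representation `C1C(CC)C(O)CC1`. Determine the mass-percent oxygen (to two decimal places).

Atom tally by fragment:
  cyclopentane ring core → C:5 H:10
  (− 2 ring H displaced by substituents)
  + C2H5 → C:2 H:5
  + OH → O:1 H:1
Element totals:
  C: 7
  H: 14
  O: 1
Molecular formula: C7H14O.
Molar mass = 114.188 g/mol.
Mass from O: 1 × 15.999 = 15.999 g/mol.
%O = 15.999 / 114.188 × 100 = 14.01%.

14.01%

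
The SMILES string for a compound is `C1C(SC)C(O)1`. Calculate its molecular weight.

104.17 g/mol

Atom tally by fragment:
  cyclopropane ring core → C:3 H:6
  (− 2 ring H displaced by substituents)
  + SCH3 → C:1 H:3 S:1
  + OH → O:1 H:1
Element totals:
  C: 4
  H: 8
  O: 1
  S: 1
Molecular formula: C4H8OS.
  M = 4(12.011) + 8(1.008) + 15.999 + 32.06
    = 48.044 + 8.064 + 15.999 + 32.060 = 104.167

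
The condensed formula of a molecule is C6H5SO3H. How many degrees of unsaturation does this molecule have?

4

Element totals:
  C: 6
  H: 6
  O: 3
  S: 1
Molecular formula: C6H6O3S.
DoU = (2C + 2 + N − H − X) / 2 = (2·6 + 2 + 0 − 6 − 0) / 2 = 4.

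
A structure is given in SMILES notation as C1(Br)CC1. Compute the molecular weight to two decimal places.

120.98 g/mol

Atom tally by fragment:
  cyclopropane ring core → C:3 H:6
  (− 1 ring H displaced by substituents)
  + Br → Br:1
Element totals:
  C: 3
  H: 5
  Br: 1
Molecular formula: C3H5Br.
  M = 3(12.011) + 5(1.008) + 79.904
    = 36.033 + 5.040 + 79.904 = 120.977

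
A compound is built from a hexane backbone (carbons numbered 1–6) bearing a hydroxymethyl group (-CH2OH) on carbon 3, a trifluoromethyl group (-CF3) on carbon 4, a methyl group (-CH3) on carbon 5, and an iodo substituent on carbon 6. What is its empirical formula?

C9H16F3IO

Atom tally by fragment:
  CH3 → C:1 H:3
  CH2 → C:1 H:2
  CH(CH2OH) → C:2 H:4 O:1
  CH(CF3) → C:2 H:1 F:3
  CH(CH3) → C:2 H:4
  CH2I → C:1 H:2 I:1
Element totals:
  C: 9
  H: 16
  F: 3
  I: 1
  O: 1
Molecular formula: C9H16F3IO.
gcd of subscripts (9, 3, 16, 1, 1) = 1, so the empirical formula equals the molecular formula.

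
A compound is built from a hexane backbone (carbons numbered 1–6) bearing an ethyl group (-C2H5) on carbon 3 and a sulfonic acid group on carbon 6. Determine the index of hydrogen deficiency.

0

Atom tally by fragment:
  CH3 → C:1 H:3
  CH2 → C:1 H:2
  CH(C2H5) → C:3 H:6
  CH2 → C:1 H:2
  CH2 → C:1 H:2
  CH2SO3H → C:1 H:3 S:1 O:3
Element totals:
  C: 8
  H: 18
  O: 3
  S: 1
Molecular formula: C8H18O3S.
DoU = (2C + 2 + N − H − X) / 2 = (2·8 + 2 + 0 − 18 − 0) / 2 = 0.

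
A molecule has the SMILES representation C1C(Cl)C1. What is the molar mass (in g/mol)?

Atom tally by fragment:
  cyclopropane ring core → C:3 H:6
  (− 1 ring H displaced by substituents)
  + Cl → Cl:1
Element totals:
  C: 3
  H: 5
  Cl: 1
Molecular formula: C3H5Cl.
  M = 3(12.011) + 5(1.008) + 35.45
    = 36.033 + 5.040 + 35.450 = 76.523

76.52 g/mol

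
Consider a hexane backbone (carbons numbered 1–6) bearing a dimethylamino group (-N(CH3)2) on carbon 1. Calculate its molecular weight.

Atom tally by fragment:
  (CH3)2NCH2 → C:3 H:8 N:1
  CH2 → C:1 H:2
  CH2 → C:1 H:2
  CH2 → C:1 H:2
  CH2 → C:1 H:2
  CH3 → C:1 H:3
Element totals:
  C: 8
  H: 19
  N: 1
Molecular formula: C8H19N.
  M = 8(12.011) + 19(1.008) + 14.007
    = 96.088 + 19.152 + 14.007 = 129.247

129.25 g/mol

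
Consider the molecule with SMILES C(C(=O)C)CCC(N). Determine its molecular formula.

C6H13NO

Atom tally by fragment:
  CH3COCH2 → C:3 H:5 O:1
  CH2 → C:1 H:2
  CH2 → C:1 H:2
  CH2NH2 → C:1 H:4 N:1
Element totals:
  C: 6
  H: 13
  N: 1
  O: 1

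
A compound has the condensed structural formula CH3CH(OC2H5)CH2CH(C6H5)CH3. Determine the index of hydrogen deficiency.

4

Atom tally by fragment:
  CH3 → C:1 H:3
  CH(OC2H5) → C:3 H:6 O:1
  CH2 → C:1 H:2
  CH(C6H5) → C:7 H:6
  CH3 → C:1 H:3
Element totals:
  C: 13
  H: 20
  O: 1
Molecular formula: C13H20O.
DoU = (2C + 2 + N − H − X) / 2 = (2·13 + 2 + 0 − 20 − 0) / 2 = 4.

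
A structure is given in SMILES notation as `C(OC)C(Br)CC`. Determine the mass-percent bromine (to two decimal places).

Atom tally by fragment:
  CH3OCH2 → C:2 H:5 O:1
  CH(Br) → C:1 H:1 Br:1
  CH2 → C:1 H:2
  CH3 → C:1 H:3
Element totals:
  C: 5
  H: 11
  Br: 1
  O: 1
Molecular formula: C5H11BrO.
Molar mass = 167.046 g/mol.
Mass from Br: 1 × 79.904 = 79.904 g/mol.
%Br = 79.904 / 167.046 × 100 = 47.83%.

47.83%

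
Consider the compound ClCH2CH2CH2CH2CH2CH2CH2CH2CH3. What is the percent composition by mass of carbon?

Element totals:
  C: 9
  H: 19
  Cl: 1
Molecular formula: C9H19Cl.
Molar mass = 162.701 g/mol.
Mass from C: 9 × 12.011 = 108.099 g/mol.
%C = 108.099 / 162.701 × 100 = 66.44%.

66.44%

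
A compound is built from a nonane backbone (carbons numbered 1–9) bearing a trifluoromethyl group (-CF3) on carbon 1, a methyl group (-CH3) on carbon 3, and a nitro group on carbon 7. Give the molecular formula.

C11H20F3NO2

Atom tally by fragment:
  F3CCH2 → C:2 H:2 F:3
  CH2 → C:1 H:2
  CH(CH3) → C:2 H:4
  CH2 → C:1 H:2
  CH2 → C:1 H:2
  CH2 → C:1 H:2
  CH(NO2) → C:1 H:1 N:1 O:2
  CH2 → C:1 H:2
  CH3 → C:1 H:3
Element totals:
  C: 11
  H: 20
  F: 3
  N: 1
  O: 2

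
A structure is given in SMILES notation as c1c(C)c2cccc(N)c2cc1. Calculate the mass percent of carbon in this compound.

84.04%

Atom tally by fragment:
  naphthalene ring system core → C:10 H:8
  (− 2 ring H displaced by substituents)
  + CH3 → C:1 H:3
  + NH2 → N:1 H:2
Element totals:
  C: 11
  H: 11
  N: 1
Molecular formula: C11H11N.
Molar mass = 157.216 g/mol.
Mass from C: 11 × 12.011 = 132.121 g/mol.
%C = 132.121 / 157.216 × 100 = 84.04%.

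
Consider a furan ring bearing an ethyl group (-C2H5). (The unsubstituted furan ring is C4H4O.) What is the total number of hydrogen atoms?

8

Atom tally by fragment:
  furan ring core → C:4 H:4 O:1
  (− 1 ring H displaced by substituents)
  + C2H5 → C:2 H:5
Element totals:
  C: 6
  H: 8
  O: 1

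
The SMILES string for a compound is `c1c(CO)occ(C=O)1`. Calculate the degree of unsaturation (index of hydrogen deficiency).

4

Atom tally by fragment:
  furan ring core → C:4 H:4 O:1
  (− 2 ring H displaced by substituents)
  + CH2OH → C:1 H:3 O:1
  + CHO → C:1 H:1 O:1
Element totals:
  C: 6
  H: 6
  O: 3
Molecular formula: C6H6O3.
DoU = (2C + 2 + N − H − X) / 2 = (2·6 + 2 + 0 − 6 − 0) / 2 = 4.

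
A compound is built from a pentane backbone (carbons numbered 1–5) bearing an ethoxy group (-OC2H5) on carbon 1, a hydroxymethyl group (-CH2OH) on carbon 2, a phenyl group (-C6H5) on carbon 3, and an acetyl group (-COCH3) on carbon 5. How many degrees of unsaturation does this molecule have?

Atom tally by fragment:
  C2H5OCH2 → C:3 H:7 O:1
  CH(CH2OH) → C:2 H:4 O:1
  CH(C6H5) → C:7 H:6
  CH2 → C:1 H:2
  CH2COCH3 → C:3 H:5 O:1
Element totals:
  C: 16
  H: 24
  O: 3
Molecular formula: C16H24O3.
DoU = (2C + 2 + N − H − X) / 2 = (2·16 + 2 + 0 − 24 − 0) / 2 = 5.

5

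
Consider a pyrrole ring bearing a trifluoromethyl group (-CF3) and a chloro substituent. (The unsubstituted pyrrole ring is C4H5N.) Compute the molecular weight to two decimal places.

Atom tally by fragment:
  pyrrole ring core → C:4 H:5 N:1
  (− 2 ring H displaced by substituents)
  + CF3 → C:1 F:3
  + Cl → Cl:1
Element totals:
  C: 5
  H: 3
  Cl: 1
  F: 3
  N: 1
Molecular formula: C5H3ClF3N.
  M = 5(12.011) + 3(1.008) + 35.45 + 3(18.998) + 14.007
    = 60.055 + 3.024 + 35.450 + 56.994 + 14.007 = 169.530

169.53 g/mol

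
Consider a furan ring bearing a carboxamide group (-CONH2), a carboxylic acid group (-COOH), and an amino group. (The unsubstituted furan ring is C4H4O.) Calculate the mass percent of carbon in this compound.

42.36%

Atom tally by fragment:
  furan ring core → C:4 H:4 O:1
  (− 3 ring H displaced by substituents)
  + CONH2 → C:1 H:2 O:1 N:1
  + COOH → C:1 H:1 O:2
  + NH2 → N:1 H:2
Element totals:
  C: 6
  H: 6
  N: 2
  O: 4
Molecular formula: C6H6N2O4.
Molar mass = 170.124 g/mol.
Mass from C: 6 × 12.011 = 72.066 g/mol.
%C = 72.066 / 170.124 × 100 = 42.36%.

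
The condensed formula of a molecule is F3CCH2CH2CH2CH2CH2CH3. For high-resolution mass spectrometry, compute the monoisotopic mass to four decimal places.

154.0969

Atom tally by fragment:
  F3CCH2 → C:2 H:2 F:3
  CH2 → C:1 H:2
  CH2 → C:1 H:2
  CH2 → C:1 H:2
  CH2 → C:1 H:2
  CH3 → C:1 H:3
Element totals:
  C: 7
  H: 13
  F: 3
Molecular formula: C7H13F3.
  M = 7(12.0) + 13(1.007825) + 3(18.998403)
    = 84.000000 + 13.101725 + 56.995209 = 154.096934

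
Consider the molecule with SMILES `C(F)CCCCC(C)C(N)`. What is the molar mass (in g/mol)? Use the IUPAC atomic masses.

Atom tally by fragment:
  FCH2 → C:1 H:2 F:1
  CH2 → C:1 H:2
  CH2 → C:1 H:2
  CH2 → C:1 H:2
  CH2 → C:1 H:2
  CH(CH3) → C:2 H:4
  CH2NH2 → C:1 H:4 N:1
Element totals:
  C: 8
  H: 18
  F: 1
  N: 1
Molecular formula: C8H18FN.
  M = 8(12.011) + 18(1.008) + 18.998 + 14.007
    = 96.088 + 18.144 + 18.998 + 14.007 = 147.237

147.24 g/mol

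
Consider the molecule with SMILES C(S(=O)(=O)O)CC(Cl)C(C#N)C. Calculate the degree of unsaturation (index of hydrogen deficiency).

Atom tally by fragment:
  HO3SCH2 → C:1 H:3 S:1 O:3
  CH2 → C:1 H:2
  CH(Cl) → C:1 H:1 Cl:1
  CH(CN) → C:2 H:1 N:1
  CH3 → C:1 H:3
Element totals:
  C: 6
  H: 10
  Cl: 1
  N: 1
  O: 3
  S: 1
Molecular formula: C6H10ClNO3S.
DoU = (2C + 2 + N − H − X) / 2 = (2·6 + 2 + 1 − 10 − 1) / 2 = 2.

2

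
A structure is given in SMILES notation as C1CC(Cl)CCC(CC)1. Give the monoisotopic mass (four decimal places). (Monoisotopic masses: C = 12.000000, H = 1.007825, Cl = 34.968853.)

146.0862

Atom tally by fragment:
  cyclohexane ring core → C:6 H:12
  (− 2 ring H displaced by substituents)
  + Cl → Cl:1
  + C2H5 → C:2 H:5
Element totals:
  C: 8
  H: 15
  Cl: 1
Molecular formula: C8H15Cl.
  M = 8(12.0) + 15(1.007825) + 34.968853
    = 96.000000 + 15.117375 + 34.968853 = 146.086228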